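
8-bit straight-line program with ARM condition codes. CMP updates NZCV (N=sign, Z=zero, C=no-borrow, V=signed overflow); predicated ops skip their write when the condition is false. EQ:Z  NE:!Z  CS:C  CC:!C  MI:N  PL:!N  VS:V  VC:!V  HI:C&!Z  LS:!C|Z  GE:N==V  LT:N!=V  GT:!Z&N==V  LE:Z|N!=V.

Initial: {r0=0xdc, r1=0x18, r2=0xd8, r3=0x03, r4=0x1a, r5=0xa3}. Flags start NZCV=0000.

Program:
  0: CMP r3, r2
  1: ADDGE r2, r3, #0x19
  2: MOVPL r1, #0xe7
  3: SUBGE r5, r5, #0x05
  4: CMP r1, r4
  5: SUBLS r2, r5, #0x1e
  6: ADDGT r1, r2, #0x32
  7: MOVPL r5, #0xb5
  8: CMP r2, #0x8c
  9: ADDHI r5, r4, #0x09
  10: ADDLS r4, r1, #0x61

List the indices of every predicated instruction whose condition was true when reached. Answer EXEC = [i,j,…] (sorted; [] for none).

EXEC = [1,2,3,10]

0: ✓ CMP  NZCV=0000
1: ✓ ADDGE  r2←0x1c
2: ✓ MOVPL  r1←0xe7
3: ✓ SUBGE  r5←0x9e
4: ✓ CMP  NZCV=1010
5: · SUBLS
6: · ADDGT
7: · MOVPL
8: ✓ CMP  NZCV=1001
9: · ADDHI
10: ✓ ADDLS  r4←0x48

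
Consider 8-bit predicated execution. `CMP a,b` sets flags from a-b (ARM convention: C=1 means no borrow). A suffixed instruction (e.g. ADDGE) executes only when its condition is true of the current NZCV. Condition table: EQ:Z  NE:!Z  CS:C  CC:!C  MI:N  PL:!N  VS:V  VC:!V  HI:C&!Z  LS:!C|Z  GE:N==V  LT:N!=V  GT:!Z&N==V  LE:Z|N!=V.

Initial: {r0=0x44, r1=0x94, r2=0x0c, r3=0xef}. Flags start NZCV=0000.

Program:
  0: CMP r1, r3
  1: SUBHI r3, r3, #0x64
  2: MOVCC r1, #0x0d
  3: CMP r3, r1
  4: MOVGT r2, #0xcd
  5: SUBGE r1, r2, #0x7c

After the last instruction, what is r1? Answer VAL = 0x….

0: ✓ CMP  NZCV=1000
1: · SUBHI
2: ✓ MOVCC  r1←0x0d
3: ✓ CMP  NZCV=1010
4: · MOVGT
5: · SUBGE

VAL = 0x0d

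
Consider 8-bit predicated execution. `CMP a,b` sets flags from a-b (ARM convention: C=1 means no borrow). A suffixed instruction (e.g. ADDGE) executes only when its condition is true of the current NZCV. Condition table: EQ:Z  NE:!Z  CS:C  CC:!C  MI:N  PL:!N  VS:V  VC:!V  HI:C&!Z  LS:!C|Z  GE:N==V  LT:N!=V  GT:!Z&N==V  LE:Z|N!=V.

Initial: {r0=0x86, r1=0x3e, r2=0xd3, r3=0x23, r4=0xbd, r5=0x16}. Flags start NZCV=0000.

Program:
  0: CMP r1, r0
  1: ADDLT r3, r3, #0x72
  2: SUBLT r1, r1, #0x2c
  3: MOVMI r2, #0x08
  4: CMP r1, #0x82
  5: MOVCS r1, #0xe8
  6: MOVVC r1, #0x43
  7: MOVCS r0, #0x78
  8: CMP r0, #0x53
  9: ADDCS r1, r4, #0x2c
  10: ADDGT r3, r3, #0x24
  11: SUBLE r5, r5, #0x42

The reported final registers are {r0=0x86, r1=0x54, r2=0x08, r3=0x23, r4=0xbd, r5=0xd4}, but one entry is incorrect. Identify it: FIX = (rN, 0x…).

[0] flags=1001 → (cmp)
[1] flags=1001 LT?F → skip
[2] flags=1001 LT?F → skip
[3] flags=1001 MI?T → r2=0x08
[4] flags=1001 → (cmp)
[5] flags=1001 CS?F → skip
[6] flags=1001 VC?F → skip
[7] flags=1001 CS?F → skip
[8] flags=0011 → (cmp)
[9] flags=0011 CS?T → r1=0xe9
[10] flags=0011 GT?F → skip
[11] flags=0011 LE?T → r5=0xd4

FIX = (r1, 0xe9)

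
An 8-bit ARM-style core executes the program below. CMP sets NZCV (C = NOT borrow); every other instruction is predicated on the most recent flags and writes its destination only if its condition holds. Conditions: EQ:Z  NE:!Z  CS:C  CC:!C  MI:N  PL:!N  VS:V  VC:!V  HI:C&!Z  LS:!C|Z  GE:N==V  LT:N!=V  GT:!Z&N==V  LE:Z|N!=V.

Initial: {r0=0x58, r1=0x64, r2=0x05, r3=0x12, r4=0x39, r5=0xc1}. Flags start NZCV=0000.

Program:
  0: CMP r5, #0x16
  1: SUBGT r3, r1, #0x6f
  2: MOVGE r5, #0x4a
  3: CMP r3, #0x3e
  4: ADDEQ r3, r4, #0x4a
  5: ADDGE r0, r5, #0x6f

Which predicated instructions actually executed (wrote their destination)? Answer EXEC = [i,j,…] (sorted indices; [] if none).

[0] flags=1010 → (cmp)
[1] flags=1010 GT?F → skip
[2] flags=1010 GE?F → skip
[3] flags=1000 → (cmp)
[4] flags=1000 EQ?F → skip
[5] flags=1000 GE?F → skip

EXEC = []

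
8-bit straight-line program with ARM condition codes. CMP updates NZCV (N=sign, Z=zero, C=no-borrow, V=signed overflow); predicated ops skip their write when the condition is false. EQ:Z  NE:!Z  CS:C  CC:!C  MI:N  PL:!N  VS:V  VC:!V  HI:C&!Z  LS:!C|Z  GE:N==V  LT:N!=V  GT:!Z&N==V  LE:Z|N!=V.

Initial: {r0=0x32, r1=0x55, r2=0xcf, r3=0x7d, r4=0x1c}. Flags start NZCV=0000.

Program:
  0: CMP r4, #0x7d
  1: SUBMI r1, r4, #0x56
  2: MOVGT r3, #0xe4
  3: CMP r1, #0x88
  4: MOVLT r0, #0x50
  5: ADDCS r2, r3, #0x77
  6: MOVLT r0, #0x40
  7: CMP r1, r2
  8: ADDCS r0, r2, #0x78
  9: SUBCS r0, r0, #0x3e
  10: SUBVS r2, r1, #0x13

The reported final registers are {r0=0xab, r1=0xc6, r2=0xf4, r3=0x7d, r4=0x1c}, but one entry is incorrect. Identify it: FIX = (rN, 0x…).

0: ✓ CMP  NZCV=1000
1: ✓ SUBMI  r1←0xc6
2: · MOVGT
3: ✓ CMP  NZCV=0010
4: · MOVLT
5: ✓ ADDCS  r2←0xf4
6: · MOVLT
7: ✓ CMP  NZCV=1000
8: · ADDCS
9: · SUBCS
10: · SUBVS

FIX = (r0, 0x32)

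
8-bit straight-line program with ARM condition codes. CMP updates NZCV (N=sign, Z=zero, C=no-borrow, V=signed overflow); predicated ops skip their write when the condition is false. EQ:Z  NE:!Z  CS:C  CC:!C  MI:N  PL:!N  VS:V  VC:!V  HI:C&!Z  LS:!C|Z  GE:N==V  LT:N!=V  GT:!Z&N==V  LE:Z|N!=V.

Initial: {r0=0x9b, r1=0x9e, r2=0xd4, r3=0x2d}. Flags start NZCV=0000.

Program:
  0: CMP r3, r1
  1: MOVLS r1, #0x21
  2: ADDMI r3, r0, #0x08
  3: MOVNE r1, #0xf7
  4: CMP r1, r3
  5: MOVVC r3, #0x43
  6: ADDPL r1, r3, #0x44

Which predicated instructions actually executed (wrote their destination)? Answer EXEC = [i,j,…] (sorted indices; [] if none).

[0] flags=1001 → (cmp)
[1] flags=1001 LS?T → r1=0x21
[2] flags=1001 MI?T → r3=0xa3
[3] flags=1001 NE?T → r1=0xf7
[4] flags=0010 → (cmp)
[5] flags=0010 VC?T → r3=0x43
[6] flags=0010 PL?T → r1=0x87

EXEC = [1,2,3,5,6]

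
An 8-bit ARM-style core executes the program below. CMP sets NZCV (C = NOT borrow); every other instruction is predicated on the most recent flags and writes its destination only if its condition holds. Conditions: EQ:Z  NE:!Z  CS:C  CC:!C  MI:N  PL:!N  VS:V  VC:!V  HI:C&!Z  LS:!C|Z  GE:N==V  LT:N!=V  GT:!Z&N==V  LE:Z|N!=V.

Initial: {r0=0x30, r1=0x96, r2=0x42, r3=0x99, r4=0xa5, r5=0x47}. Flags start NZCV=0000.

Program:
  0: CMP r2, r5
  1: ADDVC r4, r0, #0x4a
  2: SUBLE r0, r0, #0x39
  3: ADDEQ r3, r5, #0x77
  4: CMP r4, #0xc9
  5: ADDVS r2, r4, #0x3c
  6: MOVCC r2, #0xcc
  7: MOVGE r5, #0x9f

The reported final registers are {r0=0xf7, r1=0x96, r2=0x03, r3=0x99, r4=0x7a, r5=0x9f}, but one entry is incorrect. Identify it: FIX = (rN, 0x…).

0: ✓ CMP  NZCV=1000
1: ✓ ADDVC  r4←0x7a
2: ✓ SUBLE  r0←0xf7
3: · ADDEQ
4: ✓ CMP  NZCV=1001
5: ✓ ADDVS  r2←0xb6
6: ✓ MOVCC  r2←0xcc
7: ✓ MOVGE  r5←0x9f

FIX = (r2, 0xcc)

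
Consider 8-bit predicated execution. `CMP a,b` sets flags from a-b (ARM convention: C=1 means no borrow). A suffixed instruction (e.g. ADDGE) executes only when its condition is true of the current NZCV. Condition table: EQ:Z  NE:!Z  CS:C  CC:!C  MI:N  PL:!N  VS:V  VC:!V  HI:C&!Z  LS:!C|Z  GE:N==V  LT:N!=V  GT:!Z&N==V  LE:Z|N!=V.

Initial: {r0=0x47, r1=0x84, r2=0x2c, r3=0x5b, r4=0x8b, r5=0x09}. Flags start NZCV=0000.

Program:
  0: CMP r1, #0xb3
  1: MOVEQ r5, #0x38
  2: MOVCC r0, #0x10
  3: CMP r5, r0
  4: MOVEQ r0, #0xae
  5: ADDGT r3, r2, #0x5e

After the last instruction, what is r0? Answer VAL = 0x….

0: ✓ CMP  NZCV=1000
1: · MOVEQ
2: ✓ MOVCC  r0←0x10
3: ✓ CMP  NZCV=1000
4: · MOVEQ
5: · ADDGT

VAL = 0x10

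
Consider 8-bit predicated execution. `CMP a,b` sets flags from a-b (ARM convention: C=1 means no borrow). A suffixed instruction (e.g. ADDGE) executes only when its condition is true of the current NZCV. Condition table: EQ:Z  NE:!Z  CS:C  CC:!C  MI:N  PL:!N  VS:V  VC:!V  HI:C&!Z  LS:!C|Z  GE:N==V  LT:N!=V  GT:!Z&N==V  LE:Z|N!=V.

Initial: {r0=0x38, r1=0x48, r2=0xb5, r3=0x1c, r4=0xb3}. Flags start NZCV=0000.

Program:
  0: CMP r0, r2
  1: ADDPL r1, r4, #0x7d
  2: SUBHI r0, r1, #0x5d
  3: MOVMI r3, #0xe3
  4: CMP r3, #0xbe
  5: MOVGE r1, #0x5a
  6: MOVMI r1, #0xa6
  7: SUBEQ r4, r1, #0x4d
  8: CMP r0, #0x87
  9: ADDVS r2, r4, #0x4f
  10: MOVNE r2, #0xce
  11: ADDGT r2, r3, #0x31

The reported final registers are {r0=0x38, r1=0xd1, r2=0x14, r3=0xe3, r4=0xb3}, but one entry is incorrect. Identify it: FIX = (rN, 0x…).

[0] flags=1001 → (cmp)
[1] flags=1001 PL?F → skip
[2] flags=1001 HI?F → skip
[3] flags=1001 MI?T → r3=0xe3
[4] flags=0010 → (cmp)
[5] flags=0010 GE?T → r1=0x5a
[6] flags=0010 MI?F → skip
[7] flags=0010 EQ?F → skip
[8] flags=1001 → (cmp)
[9] flags=1001 VS?T → r2=0x02
[10] flags=1001 NE?T → r2=0xce
[11] flags=1001 GT?T → r2=0x14

FIX = (r1, 0x5a)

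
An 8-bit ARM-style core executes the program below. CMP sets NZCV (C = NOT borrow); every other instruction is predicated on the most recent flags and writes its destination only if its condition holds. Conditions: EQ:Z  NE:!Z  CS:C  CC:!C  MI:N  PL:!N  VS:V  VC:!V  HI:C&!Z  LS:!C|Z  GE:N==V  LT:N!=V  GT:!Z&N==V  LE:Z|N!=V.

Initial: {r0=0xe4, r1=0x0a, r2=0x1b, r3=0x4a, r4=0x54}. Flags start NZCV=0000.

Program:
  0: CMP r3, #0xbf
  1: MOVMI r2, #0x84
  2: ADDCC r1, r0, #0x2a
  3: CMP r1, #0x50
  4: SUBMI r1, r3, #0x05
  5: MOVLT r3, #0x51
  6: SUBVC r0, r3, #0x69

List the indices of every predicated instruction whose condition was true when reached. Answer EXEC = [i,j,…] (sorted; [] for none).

EXEC = [1,2,4,5,6]

[0] flags=1001 → (cmp)
[1] flags=1001 MI?T → r2=0x84
[2] flags=1001 CC?T → r1=0x0e
[3] flags=1000 → (cmp)
[4] flags=1000 MI?T → r1=0x45
[5] flags=1000 LT?T → r3=0x51
[6] flags=1000 VC?T → r0=0xe8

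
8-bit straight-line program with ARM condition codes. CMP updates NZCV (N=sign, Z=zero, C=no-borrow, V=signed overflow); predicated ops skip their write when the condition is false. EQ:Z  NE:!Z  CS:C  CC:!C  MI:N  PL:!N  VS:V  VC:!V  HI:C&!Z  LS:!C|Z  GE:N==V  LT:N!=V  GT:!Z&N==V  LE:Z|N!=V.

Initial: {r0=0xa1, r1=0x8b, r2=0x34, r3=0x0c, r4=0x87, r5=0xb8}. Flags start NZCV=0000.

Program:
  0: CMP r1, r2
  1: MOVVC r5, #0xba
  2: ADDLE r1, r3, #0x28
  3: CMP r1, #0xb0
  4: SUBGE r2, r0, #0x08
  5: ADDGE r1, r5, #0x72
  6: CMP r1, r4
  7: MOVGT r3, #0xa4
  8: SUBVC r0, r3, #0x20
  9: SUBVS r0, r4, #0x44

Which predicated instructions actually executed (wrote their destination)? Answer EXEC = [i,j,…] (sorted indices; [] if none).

0: ✓ CMP  NZCV=0011
1: · MOVVC
2: ✓ ADDLE  r1←0x34
3: ✓ CMP  NZCV=1001
4: ✓ SUBGE  r2←0x99
5: ✓ ADDGE  r1←0x2a
6: ✓ CMP  NZCV=1001
7: ✓ MOVGT  r3←0xa4
8: · SUBVC
9: ✓ SUBVS  r0←0x43

EXEC = [2,4,5,7,9]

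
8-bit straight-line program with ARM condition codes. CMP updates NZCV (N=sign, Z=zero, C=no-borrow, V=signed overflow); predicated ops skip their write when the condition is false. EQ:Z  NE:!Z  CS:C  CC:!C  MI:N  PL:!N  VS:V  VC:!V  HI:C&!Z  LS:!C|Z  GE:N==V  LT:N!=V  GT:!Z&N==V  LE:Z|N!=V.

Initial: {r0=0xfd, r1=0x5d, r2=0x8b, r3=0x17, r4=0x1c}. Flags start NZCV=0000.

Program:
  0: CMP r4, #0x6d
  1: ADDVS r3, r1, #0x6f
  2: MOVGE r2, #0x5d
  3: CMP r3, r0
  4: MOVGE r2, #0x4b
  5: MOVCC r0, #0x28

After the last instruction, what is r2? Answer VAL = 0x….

[0] flags=1000 → (cmp)
[1] flags=1000 VS?F → skip
[2] flags=1000 GE?F → skip
[3] flags=0000 → (cmp)
[4] flags=0000 GE?T → r2=0x4b
[5] flags=0000 CC?T → r0=0x28

VAL = 0x4b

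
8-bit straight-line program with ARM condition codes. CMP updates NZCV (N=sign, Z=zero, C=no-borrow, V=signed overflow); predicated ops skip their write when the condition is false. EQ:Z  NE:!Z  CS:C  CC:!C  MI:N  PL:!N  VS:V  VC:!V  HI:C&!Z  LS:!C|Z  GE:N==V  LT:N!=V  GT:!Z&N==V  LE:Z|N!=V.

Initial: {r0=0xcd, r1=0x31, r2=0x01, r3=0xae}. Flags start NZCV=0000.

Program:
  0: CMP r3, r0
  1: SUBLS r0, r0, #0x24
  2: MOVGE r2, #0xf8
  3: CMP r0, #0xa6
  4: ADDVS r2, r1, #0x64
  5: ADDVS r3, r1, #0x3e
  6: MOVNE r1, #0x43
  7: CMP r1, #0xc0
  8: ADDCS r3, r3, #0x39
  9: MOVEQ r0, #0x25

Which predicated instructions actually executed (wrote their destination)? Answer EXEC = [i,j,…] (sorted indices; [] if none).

EXEC = [1,6]

[0] flags=1000 → (cmp)
[1] flags=1000 LS?T → r0=0xa9
[2] flags=1000 GE?F → skip
[3] flags=0010 → (cmp)
[4] flags=0010 VS?F → skip
[5] flags=0010 VS?F → skip
[6] flags=0010 NE?T → r1=0x43
[7] flags=1001 → (cmp)
[8] flags=1001 CS?F → skip
[9] flags=1001 EQ?F → skip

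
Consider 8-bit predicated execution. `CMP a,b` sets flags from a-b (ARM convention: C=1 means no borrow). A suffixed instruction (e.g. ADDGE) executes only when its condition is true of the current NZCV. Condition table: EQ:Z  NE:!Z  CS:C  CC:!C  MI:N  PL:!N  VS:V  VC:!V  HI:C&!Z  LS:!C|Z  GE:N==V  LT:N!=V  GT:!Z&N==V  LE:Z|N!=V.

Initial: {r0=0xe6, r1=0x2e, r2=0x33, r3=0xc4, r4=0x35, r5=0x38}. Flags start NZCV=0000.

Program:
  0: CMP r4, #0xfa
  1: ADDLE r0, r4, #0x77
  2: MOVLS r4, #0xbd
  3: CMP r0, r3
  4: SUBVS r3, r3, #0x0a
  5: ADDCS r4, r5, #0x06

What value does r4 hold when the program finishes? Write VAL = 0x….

VAL = 0x3e

0: ✓ CMP  NZCV=0000
1: · ADDLE
2: ✓ MOVLS  r4←0xbd
3: ✓ CMP  NZCV=0010
4: · SUBVS
5: ✓ ADDCS  r4←0x3e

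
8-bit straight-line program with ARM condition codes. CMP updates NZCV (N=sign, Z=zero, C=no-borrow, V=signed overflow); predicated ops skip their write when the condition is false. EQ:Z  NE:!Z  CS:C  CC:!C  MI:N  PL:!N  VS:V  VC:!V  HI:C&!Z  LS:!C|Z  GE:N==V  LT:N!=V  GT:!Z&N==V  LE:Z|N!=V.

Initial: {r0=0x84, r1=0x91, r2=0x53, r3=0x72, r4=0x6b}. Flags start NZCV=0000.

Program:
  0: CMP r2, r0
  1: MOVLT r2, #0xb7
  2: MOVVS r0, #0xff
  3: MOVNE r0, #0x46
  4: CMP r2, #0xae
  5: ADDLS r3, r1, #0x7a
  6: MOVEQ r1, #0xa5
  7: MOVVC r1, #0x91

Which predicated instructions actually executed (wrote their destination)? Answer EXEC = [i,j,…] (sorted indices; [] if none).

[0] flags=1001 → (cmp)
[1] flags=1001 LT?F → skip
[2] flags=1001 VS?T → r0=0xff
[3] flags=1001 NE?T → r0=0x46
[4] flags=1001 → (cmp)
[5] flags=1001 LS?T → r3=0x0b
[6] flags=1001 EQ?F → skip
[7] flags=1001 VC?F → skip

EXEC = [2,3,5]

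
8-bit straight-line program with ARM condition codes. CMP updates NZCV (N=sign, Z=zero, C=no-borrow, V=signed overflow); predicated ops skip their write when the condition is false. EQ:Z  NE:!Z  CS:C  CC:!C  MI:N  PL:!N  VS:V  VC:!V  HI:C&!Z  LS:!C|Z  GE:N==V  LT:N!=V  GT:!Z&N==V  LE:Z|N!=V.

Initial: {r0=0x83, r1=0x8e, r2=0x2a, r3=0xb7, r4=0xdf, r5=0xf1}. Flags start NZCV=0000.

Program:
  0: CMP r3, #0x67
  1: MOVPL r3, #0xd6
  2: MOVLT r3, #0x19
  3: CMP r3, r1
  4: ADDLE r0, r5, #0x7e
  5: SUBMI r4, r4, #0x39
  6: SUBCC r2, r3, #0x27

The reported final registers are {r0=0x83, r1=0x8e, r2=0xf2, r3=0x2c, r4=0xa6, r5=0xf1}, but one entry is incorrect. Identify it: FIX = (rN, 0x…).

FIX = (r3, 0x19)

[0] flags=0011 → (cmp)
[1] flags=0011 PL?T → r3=0xd6
[2] flags=0011 LT?T → r3=0x19
[3] flags=1001 → (cmp)
[4] flags=1001 LE?F → skip
[5] flags=1001 MI?T → r4=0xa6
[6] flags=1001 CC?T → r2=0xf2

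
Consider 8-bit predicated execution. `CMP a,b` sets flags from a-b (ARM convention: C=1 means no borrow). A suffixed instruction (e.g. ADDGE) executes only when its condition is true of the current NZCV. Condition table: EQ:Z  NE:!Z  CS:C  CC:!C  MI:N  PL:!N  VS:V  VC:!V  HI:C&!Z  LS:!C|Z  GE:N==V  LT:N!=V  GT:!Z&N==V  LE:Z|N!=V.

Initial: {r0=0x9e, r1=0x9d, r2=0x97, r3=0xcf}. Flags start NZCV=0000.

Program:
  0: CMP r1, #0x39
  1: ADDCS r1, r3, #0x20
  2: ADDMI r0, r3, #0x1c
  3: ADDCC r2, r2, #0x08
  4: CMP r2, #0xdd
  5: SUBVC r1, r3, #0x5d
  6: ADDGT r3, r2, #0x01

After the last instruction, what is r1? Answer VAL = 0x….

VAL = 0x72

0: ✓ CMP  NZCV=0011
1: ✓ ADDCS  r1←0xef
2: · ADDMI
3: · ADDCC
4: ✓ CMP  NZCV=1000
5: ✓ SUBVC  r1←0x72
6: · ADDGT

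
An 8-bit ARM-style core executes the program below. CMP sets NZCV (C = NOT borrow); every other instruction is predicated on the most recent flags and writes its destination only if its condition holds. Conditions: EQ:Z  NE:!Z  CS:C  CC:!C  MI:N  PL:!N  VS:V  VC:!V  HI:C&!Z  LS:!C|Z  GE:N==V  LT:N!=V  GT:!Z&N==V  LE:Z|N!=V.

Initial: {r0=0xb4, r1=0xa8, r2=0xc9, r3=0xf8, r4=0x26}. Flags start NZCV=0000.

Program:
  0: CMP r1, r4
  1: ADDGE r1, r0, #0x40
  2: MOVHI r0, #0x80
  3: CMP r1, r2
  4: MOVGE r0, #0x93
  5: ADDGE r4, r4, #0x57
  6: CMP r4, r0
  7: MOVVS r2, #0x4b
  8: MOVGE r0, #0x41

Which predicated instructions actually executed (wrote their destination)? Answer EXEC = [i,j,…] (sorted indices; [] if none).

EXEC = [2,7,8]

0: ✓ CMP  NZCV=1010
1: · ADDGE
2: ✓ MOVHI  r0←0x80
3: ✓ CMP  NZCV=1000
4: · MOVGE
5: · ADDGE
6: ✓ CMP  NZCV=1001
7: ✓ MOVVS  r2←0x4b
8: ✓ MOVGE  r0←0x41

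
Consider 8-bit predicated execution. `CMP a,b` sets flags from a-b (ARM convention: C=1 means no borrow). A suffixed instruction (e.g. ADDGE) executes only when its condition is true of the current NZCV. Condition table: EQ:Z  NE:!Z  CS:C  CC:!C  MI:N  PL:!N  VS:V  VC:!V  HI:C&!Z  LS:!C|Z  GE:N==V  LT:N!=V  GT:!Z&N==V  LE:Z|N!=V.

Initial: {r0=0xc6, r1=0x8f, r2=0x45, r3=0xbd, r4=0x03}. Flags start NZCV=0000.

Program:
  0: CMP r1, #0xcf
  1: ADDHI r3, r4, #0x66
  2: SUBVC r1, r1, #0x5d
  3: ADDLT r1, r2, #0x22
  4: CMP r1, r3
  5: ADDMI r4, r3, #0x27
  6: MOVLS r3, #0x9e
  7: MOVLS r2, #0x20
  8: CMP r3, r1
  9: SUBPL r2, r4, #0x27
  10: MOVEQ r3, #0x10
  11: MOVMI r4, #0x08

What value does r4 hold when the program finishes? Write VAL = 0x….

0: ✓ CMP  NZCV=1000
1: · ADDHI
2: ✓ SUBVC  r1←0x32
3: ✓ ADDLT  r1←0x67
4: ✓ CMP  NZCV=1001
5: ✓ ADDMI  r4←0xe4
6: ✓ MOVLS  r3←0x9e
7: ✓ MOVLS  r2←0x20
8: ✓ CMP  NZCV=0011
9: ✓ SUBPL  r2←0xbd
10: · MOVEQ
11: · MOVMI

VAL = 0xe4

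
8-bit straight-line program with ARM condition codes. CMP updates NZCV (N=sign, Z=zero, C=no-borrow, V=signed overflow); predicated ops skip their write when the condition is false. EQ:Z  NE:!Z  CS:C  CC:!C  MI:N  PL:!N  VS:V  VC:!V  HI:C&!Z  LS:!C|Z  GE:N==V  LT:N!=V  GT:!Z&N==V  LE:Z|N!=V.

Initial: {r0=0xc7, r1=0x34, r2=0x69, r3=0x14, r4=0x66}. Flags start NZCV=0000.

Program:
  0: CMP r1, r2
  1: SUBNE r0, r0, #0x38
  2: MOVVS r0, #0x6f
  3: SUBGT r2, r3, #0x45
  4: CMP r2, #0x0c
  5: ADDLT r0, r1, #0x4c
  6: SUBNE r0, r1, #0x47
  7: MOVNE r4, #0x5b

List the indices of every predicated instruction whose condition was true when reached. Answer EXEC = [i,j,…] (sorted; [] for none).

0: ✓ CMP  NZCV=1000
1: ✓ SUBNE  r0←0x8f
2: · MOVVS
3: · SUBGT
4: ✓ CMP  NZCV=0010
5: · ADDLT
6: ✓ SUBNE  r0←0xed
7: ✓ MOVNE  r4←0x5b

EXEC = [1,6,7]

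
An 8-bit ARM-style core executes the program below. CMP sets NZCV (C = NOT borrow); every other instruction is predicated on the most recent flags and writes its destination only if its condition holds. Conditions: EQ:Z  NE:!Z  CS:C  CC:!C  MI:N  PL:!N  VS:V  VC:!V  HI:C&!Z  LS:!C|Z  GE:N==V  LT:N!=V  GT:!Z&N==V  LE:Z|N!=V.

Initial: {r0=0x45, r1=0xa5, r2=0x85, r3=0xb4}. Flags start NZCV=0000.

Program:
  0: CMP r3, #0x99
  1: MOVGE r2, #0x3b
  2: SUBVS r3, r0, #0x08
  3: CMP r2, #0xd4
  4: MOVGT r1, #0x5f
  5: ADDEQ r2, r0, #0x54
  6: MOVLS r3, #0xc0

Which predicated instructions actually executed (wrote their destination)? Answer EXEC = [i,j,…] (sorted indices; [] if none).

0: ✓ CMP  NZCV=0010
1: ✓ MOVGE  r2←0x3b
2: · SUBVS
3: ✓ CMP  NZCV=0000
4: ✓ MOVGT  r1←0x5f
5: · ADDEQ
6: ✓ MOVLS  r3←0xc0

EXEC = [1,4,6]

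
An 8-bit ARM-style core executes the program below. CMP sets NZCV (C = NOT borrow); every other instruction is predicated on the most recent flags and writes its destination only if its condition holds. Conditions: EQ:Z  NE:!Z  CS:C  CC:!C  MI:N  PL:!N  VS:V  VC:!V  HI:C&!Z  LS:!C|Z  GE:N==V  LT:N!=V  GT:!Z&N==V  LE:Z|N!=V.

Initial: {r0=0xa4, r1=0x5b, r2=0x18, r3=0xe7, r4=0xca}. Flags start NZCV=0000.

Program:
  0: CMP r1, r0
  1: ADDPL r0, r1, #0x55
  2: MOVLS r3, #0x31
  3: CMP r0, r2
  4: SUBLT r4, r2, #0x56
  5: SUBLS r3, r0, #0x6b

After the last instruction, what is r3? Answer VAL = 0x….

VAL = 0x31

0: ✓ CMP  NZCV=1001
1: · ADDPL
2: ✓ MOVLS  r3←0x31
3: ✓ CMP  NZCV=1010
4: ✓ SUBLT  r4←0xc2
5: · SUBLS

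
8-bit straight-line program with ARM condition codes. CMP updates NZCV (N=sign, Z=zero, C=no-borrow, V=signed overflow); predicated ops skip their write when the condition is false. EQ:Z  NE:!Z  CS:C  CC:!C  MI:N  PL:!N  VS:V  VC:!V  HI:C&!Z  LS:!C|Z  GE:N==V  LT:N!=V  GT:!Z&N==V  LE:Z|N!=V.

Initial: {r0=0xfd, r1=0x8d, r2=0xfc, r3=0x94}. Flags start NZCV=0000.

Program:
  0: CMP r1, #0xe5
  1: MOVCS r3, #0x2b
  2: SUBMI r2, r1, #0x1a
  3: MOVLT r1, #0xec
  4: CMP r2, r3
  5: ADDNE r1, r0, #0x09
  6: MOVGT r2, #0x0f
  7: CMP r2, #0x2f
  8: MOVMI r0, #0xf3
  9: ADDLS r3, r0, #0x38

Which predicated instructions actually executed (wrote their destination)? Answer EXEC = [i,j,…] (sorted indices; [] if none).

0: ✓ CMP  NZCV=1000
1: · MOVCS
2: ✓ SUBMI  r2←0x73
3: ✓ MOVLT  r1←0xec
4: ✓ CMP  NZCV=1001
5: ✓ ADDNE  r1←0x06
6: ✓ MOVGT  r2←0x0f
7: ✓ CMP  NZCV=1000
8: ✓ MOVMI  r0←0xf3
9: ✓ ADDLS  r3←0x2b

EXEC = [2,3,5,6,8,9]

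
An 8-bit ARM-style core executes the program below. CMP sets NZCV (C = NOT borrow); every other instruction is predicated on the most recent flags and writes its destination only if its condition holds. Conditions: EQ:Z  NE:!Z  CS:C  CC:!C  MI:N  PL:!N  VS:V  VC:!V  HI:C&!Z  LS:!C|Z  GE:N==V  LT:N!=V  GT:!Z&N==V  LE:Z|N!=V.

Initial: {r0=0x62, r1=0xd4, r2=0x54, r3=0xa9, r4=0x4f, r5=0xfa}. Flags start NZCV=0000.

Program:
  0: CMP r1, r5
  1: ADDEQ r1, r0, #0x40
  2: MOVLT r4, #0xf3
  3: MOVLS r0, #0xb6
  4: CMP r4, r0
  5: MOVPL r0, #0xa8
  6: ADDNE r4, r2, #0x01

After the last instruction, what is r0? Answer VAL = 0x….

0: ✓ CMP  NZCV=1000
1: · ADDEQ
2: ✓ MOVLT  r4←0xf3
3: ✓ MOVLS  r0←0xb6
4: ✓ CMP  NZCV=0010
5: ✓ MOVPL  r0←0xa8
6: ✓ ADDNE  r4←0x55

VAL = 0xa8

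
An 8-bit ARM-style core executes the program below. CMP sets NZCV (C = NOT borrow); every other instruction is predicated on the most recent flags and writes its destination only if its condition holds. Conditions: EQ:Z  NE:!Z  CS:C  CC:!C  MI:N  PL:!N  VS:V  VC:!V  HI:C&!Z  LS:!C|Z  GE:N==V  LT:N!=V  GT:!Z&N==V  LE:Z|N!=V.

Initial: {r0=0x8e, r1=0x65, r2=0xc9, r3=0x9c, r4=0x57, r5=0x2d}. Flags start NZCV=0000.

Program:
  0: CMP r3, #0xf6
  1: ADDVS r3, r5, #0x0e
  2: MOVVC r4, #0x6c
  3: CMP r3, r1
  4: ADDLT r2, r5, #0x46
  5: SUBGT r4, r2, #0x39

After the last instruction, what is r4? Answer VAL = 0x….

0: ✓ CMP  NZCV=1000
1: · ADDVS
2: ✓ MOVVC  r4←0x6c
3: ✓ CMP  NZCV=0011
4: ✓ ADDLT  r2←0x73
5: · SUBGT

VAL = 0x6c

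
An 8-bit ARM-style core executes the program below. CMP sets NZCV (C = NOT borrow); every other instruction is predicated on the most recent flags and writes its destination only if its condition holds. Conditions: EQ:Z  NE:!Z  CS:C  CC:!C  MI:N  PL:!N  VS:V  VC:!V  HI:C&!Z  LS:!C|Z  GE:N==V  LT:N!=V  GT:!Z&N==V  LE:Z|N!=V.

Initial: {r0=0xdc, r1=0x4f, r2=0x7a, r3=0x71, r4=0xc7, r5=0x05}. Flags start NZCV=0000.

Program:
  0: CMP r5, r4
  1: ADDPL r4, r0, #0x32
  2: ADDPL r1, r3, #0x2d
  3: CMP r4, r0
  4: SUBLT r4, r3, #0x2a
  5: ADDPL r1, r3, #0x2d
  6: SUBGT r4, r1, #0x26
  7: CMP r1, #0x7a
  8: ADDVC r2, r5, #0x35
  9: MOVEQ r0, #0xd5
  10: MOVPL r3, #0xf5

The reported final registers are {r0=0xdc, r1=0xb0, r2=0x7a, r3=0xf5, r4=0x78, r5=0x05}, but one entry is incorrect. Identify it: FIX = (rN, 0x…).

FIX = (r1, 0x9e)

[0] flags=0000 → (cmp)
[1] flags=0000 PL?T → r4=0x0e
[2] flags=0000 PL?T → r1=0x9e
[3] flags=0000 → (cmp)
[4] flags=0000 LT?F → skip
[5] flags=0000 PL?T → r1=0x9e
[6] flags=0000 GT?T → r4=0x78
[7] flags=0011 → (cmp)
[8] flags=0011 VC?F → skip
[9] flags=0011 EQ?F → skip
[10] flags=0011 PL?T → r3=0xf5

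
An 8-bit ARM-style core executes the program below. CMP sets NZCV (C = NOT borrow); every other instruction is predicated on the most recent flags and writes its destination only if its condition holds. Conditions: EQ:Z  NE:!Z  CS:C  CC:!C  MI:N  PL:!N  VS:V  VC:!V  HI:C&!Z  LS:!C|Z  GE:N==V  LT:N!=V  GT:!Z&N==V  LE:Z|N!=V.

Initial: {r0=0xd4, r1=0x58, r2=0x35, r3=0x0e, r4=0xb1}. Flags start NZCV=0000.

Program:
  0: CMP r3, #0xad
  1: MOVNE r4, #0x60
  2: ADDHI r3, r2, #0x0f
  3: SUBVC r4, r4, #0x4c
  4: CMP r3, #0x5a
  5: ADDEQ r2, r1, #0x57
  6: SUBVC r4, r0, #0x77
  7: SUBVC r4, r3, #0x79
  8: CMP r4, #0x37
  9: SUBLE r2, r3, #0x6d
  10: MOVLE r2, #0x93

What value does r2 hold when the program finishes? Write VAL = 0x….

0: ✓ CMP  NZCV=0000
1: ✓ MOVNE  r4←0x60
2: · ADDHI
3: ✓ SUBVC  r4←0x14
4: ✓ CMP  NZCV=1000
5: · ADDEQ
6: ✓ SUBVC  r4←0x5d
7: ✓ SUBVC  r4←0x95
8: ✓ CMP  NZCV=0011
9: ✓ SUBLE  r2←0xa1
10: ✓ MOVLE  r2←0x93

VAL = 0x93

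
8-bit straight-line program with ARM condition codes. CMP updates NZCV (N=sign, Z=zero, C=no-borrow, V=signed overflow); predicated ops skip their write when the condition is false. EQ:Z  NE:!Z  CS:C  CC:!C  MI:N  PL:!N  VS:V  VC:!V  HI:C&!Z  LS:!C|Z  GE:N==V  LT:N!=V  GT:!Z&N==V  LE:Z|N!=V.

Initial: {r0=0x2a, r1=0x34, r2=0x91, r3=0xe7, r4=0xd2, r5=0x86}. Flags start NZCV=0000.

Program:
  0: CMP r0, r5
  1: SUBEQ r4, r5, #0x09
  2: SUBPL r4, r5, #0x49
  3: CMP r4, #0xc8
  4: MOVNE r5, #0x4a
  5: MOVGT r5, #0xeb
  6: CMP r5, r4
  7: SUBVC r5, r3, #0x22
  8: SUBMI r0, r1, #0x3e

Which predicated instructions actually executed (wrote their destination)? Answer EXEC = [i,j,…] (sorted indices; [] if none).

0: ✓ CMP  NZCV=1001
1: · SUBEQ
2: · SUBPL
3: ✓ CMP  NZCV=0010
4: ✓ MOVNE  r5←0x4a
5: ✓ MOVGT  r5←0xeb
6: ✓ CMP  NZCV=0010
7: ✓ SUBVC  r5←0xc5
8: · SUBMI

EXEC = [4,5,7]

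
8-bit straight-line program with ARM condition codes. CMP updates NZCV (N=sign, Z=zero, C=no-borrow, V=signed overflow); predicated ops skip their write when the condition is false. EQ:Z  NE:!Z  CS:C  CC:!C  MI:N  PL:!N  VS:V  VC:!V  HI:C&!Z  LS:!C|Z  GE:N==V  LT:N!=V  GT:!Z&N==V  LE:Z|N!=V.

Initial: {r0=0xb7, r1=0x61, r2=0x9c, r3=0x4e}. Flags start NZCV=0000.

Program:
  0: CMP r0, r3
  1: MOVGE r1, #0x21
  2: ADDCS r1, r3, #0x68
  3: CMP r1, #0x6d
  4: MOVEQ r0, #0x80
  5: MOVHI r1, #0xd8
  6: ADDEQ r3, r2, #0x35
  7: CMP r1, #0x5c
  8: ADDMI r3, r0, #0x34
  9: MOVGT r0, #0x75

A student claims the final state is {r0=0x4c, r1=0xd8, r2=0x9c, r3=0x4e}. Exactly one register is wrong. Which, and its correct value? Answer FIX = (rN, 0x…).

FIX = (r0, 0xb7)

[0] flags=0011 → (cmp)
[1] flags=0011 GE?F → skip
[2] flags=0011 CS?T → r1=0xb6
[3] flags=0011 → (cmp)
[4] flags=0011 EQ?F → skip
[5] flags=0011 HI?T → r1=0xd8
[6] flags=0011 EQ?F → skip
[7] flags=0011 → (cmp)
[8] flags=0011 MI?F → skip
[9] flags=0011 GT?F → skip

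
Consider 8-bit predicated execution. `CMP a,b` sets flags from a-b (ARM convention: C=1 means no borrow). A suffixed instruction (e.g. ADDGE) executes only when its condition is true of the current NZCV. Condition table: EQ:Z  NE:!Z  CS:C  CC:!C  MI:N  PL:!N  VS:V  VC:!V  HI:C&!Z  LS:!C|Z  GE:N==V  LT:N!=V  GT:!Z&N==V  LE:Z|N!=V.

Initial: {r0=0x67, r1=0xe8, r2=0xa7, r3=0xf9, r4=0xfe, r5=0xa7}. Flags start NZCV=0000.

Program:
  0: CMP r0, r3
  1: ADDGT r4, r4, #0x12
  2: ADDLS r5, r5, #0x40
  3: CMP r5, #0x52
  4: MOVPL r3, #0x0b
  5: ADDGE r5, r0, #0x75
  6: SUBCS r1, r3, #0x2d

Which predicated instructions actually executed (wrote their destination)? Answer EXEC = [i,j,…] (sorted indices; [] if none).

EXEC = [1,2,6]

0: ✓ CMP  NZCV=0000
1: ✓ ADDGT  r4←0x10
2: ✓ ADDLS  r5←0xe7
3: ✓ CMP  NZCV=1010
4: · MOVPL
5: · ADDGE
6: ✓ SUBCS  r1←0xcc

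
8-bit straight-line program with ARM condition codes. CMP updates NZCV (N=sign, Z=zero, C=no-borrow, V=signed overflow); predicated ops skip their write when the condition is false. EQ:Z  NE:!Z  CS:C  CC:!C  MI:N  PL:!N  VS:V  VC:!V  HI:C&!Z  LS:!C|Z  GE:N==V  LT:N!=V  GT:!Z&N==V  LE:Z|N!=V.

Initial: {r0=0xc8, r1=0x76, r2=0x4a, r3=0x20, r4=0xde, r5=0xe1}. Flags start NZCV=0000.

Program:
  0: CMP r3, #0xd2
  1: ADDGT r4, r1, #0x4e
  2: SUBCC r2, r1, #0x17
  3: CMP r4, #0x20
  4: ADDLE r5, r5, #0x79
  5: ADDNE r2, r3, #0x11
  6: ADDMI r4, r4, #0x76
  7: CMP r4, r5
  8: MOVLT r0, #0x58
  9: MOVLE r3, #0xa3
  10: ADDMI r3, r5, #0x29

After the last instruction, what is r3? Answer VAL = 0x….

VAL = 0x83

0: ✓ CMP  NZCV=0000
1: ✓ ADDGT  r4←0xc4
2: ✓ SUBCC  r2←0x5f
3: ✓ CMP  NZCV=1010
4: ✓ ADDLE  r5←0x5a
5: ✓ ADDNE  r2←0x31
6: ✓ ADDMI  r4←0x3a
7: ✓ CMP  NZCV=1000
8: ✓ MOVLT  r0←0x58
9: ✓ MOVLE  r3←0xa3
10: ✓ ADDMI  r3←0x83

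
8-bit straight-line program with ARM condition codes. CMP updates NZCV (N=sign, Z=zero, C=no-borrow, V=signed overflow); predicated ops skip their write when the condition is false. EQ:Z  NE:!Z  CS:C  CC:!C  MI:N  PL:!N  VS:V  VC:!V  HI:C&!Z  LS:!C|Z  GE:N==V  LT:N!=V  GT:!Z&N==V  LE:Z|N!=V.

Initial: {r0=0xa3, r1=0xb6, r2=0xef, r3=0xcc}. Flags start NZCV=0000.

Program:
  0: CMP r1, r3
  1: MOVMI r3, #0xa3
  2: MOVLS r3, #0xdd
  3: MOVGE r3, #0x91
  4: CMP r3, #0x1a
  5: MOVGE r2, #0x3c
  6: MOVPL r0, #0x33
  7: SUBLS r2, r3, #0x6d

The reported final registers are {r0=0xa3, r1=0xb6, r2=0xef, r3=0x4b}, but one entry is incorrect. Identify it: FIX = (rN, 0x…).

FIX = (r3, 0xdd)

[0] flags=1000 → (cmp)
[1] flags=1000 MI?T → r3=0xa3
[2] flags=1000 LS?T → r3=0xdd
[3] flags=1000 GE?F → skip
[4] flags=1010 → (cmp)
[5] flags=1010 GE?F → skip
[6] flags=1010 PL?F → skip
[7] flags=1010 LS?F → skip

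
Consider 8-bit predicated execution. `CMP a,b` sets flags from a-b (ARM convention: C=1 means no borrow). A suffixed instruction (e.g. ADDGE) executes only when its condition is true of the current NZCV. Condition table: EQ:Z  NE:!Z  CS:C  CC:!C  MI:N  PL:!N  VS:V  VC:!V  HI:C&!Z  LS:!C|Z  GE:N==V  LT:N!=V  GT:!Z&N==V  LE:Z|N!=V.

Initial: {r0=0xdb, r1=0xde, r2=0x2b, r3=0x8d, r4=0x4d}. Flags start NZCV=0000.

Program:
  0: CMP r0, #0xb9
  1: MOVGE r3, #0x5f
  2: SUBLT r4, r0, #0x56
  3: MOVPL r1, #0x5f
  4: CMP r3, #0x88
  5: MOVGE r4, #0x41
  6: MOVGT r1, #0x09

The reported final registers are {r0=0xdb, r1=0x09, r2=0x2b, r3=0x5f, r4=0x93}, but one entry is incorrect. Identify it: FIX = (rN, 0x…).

[0] flags=0010 → (cmp)
[1] flags=0010 GE?T → r3=0x5f
[2] flags=0010 LT?F → skip
[3] flags=0010 PL?T → r1=0x5f
[4] flags=1001 → (cmp)
[5] flags=1001 GE?T → r4=0x41
[6] flags=1001 GT?T → r1=0x09

FIX = (r4, 0x41)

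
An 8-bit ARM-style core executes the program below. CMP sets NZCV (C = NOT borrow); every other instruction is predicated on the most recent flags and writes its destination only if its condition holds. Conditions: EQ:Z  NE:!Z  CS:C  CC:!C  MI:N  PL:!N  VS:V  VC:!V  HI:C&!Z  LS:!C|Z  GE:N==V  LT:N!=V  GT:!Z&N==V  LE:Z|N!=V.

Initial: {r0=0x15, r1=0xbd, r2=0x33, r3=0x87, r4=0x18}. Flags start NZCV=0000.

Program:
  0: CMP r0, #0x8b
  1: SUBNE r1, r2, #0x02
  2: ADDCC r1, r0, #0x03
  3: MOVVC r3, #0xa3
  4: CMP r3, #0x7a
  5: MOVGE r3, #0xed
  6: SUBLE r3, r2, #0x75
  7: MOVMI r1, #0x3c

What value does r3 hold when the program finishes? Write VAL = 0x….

0: ✓ CMP  NZCV=1001
1: ✓ SUBNE  r1←0x31
2: ✓ ADDCC  r1←0x18
3: · MOVVC
4: ✓ CMP  NZCV=0011
5: · MOVGE
6: ✓ SUBLE  r3←0xbe
7: · MOVMI

VAL = 0xbe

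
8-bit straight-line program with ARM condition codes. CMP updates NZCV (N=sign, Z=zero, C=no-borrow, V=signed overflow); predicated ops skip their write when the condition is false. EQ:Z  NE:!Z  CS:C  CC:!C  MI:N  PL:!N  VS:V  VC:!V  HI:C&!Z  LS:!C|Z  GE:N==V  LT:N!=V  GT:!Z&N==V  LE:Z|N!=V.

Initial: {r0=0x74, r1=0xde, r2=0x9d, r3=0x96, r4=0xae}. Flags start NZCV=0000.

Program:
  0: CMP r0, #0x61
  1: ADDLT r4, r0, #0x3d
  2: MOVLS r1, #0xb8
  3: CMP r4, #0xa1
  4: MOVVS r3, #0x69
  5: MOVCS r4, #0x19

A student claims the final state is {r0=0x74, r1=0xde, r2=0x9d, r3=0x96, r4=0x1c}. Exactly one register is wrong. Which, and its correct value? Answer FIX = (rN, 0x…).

FIX = (r4, 0x19)

0: ✓ CMP  NZCV=0010
1: · ADDLT
2: · MOVLS
3: ✓ CMP  NZCV=0010
4: · MOVVS
5: ✓ MOVCS  r4←0x19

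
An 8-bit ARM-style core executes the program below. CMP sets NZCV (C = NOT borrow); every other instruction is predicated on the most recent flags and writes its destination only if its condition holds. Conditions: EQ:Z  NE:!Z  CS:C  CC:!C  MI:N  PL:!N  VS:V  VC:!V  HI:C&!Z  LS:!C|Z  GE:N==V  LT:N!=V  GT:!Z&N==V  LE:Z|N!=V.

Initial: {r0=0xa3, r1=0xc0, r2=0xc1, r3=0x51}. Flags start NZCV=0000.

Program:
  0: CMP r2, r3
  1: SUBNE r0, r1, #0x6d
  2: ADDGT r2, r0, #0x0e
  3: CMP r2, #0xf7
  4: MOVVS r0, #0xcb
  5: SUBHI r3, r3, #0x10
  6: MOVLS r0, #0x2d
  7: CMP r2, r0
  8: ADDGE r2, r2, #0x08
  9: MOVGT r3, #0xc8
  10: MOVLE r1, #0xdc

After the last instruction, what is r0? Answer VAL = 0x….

0: ✓ CMP  NZCV=0011
1: ✓ SUBNE  r0←0x53
2: · ADDGT
3: ✓ CMP  NZCV=1000
4: · MOVVS
5: · SUBHI
6: ✓ MOVLS  r0←0x2d
7: ✓ CMP  NZCV=1010
8: · ADDGE
9: · MOVGT
10: ✓ MOVLE  r1←0xdc

VAL = 0x2d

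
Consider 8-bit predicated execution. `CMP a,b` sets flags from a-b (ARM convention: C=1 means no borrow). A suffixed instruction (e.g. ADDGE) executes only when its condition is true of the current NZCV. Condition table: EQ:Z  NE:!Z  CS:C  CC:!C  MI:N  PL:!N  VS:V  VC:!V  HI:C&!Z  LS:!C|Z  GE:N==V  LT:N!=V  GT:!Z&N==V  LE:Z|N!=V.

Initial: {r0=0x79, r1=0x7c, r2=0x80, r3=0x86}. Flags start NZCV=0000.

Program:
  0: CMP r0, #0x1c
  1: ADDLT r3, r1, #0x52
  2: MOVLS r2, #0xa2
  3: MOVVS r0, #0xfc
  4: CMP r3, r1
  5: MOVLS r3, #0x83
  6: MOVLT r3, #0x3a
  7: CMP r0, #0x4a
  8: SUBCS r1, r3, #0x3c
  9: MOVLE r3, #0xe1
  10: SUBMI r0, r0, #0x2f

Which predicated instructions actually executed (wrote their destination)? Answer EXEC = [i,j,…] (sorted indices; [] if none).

EXEC = [6,8]

0: ✓ CMP  NZCV=0010
1: · ADDLT
2: · MOVLS
3: · MOVVS
4: ✓ CMP  NZCV=0011
5: · MOVLS
6: ✓ MOVLT  r3←0x3a
7: ✓ CMP  NZCV=0010
8: ✓ SUBCS  r1←0xfe
9: · MOVLE
10: · SUBMI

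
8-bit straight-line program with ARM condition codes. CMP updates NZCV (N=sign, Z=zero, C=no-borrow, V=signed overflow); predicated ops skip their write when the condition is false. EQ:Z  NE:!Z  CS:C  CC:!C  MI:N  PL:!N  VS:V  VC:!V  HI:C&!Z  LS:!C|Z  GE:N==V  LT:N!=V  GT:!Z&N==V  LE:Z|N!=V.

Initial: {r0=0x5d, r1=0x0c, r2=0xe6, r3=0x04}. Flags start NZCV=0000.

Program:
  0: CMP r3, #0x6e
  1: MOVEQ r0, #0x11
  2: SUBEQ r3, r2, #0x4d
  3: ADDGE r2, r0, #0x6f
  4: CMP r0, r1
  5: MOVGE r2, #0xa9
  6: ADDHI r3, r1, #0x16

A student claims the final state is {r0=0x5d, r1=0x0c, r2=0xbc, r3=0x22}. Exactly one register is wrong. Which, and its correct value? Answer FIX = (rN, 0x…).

FIX = (r2, 0xa9)

0: ✓ CMP  NZCV=1000
1: · MOVEQ
2: · SUBEQ
3: · ADDGE
4: ✓ CMP  NZCV=0010
5: ✓ MOVGE  r2←0xa9
6: ✓ ADDHI  r3←0x22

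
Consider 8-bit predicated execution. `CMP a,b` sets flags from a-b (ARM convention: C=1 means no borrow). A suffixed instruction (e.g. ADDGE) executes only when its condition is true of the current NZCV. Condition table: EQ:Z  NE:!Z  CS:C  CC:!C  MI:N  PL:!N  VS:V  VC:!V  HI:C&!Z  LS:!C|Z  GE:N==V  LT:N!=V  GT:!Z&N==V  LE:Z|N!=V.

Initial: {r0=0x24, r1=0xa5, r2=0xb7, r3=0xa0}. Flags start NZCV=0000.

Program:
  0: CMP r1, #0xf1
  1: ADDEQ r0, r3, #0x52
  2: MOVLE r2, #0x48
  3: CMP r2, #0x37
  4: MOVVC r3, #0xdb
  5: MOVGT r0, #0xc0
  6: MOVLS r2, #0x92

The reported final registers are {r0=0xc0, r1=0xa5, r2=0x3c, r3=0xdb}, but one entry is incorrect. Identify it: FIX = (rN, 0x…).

0: ✓ CMP  NZCV=1000
1: · ADDEQ
2: ✓ MOVLE  r2←0x48
3: ✓ CMP  NZCV=0010
4: ✓ MOVVC  r3←0xdb
5: ✓ MOVGT  r0←0xc0
6: · MOVLS

FIX = (r2, 0x48)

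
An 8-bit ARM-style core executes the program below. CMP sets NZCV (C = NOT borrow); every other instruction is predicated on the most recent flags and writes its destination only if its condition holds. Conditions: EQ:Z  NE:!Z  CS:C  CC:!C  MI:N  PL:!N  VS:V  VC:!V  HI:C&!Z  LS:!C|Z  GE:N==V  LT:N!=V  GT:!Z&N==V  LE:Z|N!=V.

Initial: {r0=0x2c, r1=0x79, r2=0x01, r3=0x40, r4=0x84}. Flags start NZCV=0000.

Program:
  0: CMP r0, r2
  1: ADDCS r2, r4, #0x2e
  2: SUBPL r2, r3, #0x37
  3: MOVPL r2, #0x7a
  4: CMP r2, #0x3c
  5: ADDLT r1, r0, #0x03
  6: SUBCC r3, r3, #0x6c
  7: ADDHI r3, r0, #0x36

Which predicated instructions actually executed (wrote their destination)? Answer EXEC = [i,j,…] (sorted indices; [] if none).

EXEC = [1,2,3,7]

0: ✓ CMP  NZCV=0010
1: ✓ ADDCS  r2←0xb2
2: ✓ SUBPL  r2←0x09
3: ✓ MOVPL  r2←0x7a
4: ✓ CMP  NZCV=0010
5: · ADDLT
6: · SUBCC
7: ✓ ADDHI  r3←0x62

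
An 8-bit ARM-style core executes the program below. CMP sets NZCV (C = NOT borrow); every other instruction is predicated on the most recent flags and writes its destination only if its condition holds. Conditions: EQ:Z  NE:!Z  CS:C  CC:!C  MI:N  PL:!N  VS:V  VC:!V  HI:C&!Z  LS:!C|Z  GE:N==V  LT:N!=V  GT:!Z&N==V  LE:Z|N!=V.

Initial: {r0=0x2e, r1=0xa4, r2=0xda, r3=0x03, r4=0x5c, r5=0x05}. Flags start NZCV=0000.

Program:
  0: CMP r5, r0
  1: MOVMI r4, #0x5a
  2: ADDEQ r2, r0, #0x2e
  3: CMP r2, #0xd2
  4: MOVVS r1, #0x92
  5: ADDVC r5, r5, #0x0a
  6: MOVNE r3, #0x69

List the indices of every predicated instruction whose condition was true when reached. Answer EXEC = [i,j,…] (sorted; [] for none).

0: ✓ CMP  NZCV=1000
1: ✓ MOVMI  r4←0x5a
2: · ADDEQ
3: ✓ CMP  NZCV=0010
4: · MOVVS
5: ✓ ADDVC  r5←0x0f
6: ✓ MOVNE  r3←0x69

EXEC = [1,5,6]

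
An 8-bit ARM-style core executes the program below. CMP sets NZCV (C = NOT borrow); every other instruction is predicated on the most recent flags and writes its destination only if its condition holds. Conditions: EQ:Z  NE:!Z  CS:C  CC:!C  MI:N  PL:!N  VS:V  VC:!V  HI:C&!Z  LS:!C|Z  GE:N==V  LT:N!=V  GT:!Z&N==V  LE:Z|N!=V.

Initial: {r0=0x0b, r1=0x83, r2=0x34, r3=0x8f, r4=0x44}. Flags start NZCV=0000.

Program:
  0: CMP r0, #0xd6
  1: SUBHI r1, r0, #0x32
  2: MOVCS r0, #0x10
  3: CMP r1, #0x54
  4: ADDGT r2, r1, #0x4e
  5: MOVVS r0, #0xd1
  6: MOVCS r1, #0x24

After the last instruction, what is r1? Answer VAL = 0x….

VAL = 0x24

0: ✓ CMP  NZCV=0000
1: · SUBHI
2: · MOVCS
3: ✓ CMP  NZCV=0011
4: · ADDGT
5: ✓ MOVVS  r0←0xd1
6: ✓ MOVCS  r1←0x24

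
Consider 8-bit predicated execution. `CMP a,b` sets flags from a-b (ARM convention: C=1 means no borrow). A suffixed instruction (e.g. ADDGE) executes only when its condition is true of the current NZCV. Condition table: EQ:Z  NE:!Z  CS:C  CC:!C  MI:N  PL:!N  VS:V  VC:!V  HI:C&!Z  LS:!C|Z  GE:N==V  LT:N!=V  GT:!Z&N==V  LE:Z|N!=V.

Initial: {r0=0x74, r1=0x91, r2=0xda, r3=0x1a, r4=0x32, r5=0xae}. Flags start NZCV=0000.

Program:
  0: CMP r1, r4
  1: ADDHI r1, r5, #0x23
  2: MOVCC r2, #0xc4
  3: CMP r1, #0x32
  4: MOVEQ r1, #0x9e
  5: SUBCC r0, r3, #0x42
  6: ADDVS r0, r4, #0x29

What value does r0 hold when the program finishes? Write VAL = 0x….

[0] flags=0011 → (cmp)
[1] flags=0011 HI?T → r1=0xd1
[2] flags=0011 CC?F → skip
[3] flags=1010 → (cmp)
[4] flags=1010 EQ?F → skip
[5] flags=1010 CC?F → skip
[6] flags=1010 VS?F → skip

VAL = 0x74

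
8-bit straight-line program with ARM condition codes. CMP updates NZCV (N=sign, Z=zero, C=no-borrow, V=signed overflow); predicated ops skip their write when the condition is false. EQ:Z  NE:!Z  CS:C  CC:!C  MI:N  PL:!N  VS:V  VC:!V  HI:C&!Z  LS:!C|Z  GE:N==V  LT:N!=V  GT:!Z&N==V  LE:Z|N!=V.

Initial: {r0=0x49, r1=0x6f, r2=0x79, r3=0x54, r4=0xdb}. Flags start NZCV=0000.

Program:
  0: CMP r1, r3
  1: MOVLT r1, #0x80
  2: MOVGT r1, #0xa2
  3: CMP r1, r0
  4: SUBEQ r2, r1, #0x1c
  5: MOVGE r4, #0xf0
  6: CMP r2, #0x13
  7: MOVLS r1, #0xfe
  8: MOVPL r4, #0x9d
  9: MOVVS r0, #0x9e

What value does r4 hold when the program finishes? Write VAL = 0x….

VAL = 0x9d

[0] flags=0010 → (cmp)
[1] flags=0010 LT?F → skip
[2] flags=0010 GT?T → r1=0xa2
[3] flags=0011 → (cmp)
[4] flags=0011 EQ?F → skip
[5] flags=0011 GE?F → skip
[6] flags=0010 → (cmp)
[7] flags=0010 LS?F → skip
[8] flags=0010 PL?T → r4=0x9d
[9] flags=0010 VS?F → skip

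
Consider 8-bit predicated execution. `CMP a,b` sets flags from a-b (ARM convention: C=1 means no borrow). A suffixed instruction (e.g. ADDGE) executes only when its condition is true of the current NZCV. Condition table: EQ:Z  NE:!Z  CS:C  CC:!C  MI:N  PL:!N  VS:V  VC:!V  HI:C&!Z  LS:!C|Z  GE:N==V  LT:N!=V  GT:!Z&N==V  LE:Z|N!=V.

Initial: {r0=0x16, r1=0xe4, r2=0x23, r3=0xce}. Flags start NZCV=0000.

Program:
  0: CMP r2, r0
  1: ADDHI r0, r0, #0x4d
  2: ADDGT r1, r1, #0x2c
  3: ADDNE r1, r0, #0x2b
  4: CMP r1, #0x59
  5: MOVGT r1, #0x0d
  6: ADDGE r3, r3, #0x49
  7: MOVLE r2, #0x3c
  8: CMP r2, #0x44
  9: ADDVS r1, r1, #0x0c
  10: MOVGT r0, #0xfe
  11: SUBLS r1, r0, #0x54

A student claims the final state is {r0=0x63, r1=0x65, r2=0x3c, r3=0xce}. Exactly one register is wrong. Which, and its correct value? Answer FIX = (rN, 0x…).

0: ✓ CMP  NZCV=0010
1: ✓ ADDHI  r0←0x63
2: ✓ ADDGT  r1←0x10
3: ✓ ADDNE  r1←0x8e
4: ✓ CMP  NZCV=0011
5: · MOVGT
6: · ADDGE
7: ✓ MOVLE  r2←0x3c
8: ✓ CMP  NZCV=1000
9: · ADDVS
10: · MOVGT
11: ✓ SUBLS  r1←0x0f

FIX = (r1, 0x0f)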